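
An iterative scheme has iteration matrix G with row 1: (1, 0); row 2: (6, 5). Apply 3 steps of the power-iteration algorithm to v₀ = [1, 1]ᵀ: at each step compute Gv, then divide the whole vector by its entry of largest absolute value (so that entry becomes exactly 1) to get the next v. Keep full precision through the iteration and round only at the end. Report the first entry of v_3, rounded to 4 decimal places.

0.0032

Gv0 = (1.00000, 11.00000); divide by 11.00000 → v1 = (0.09091, 1.00000)
Gv1 = (0.09091, 5.54545); divide by 5.54545 → v2 = (0.01639, 1.00000)
Gv2 = (0.01639, 5.09836); divide by 5.09836 → v3 = (0.00322, 1.00000)
Requested entry of v3: 1/311 = 0.0032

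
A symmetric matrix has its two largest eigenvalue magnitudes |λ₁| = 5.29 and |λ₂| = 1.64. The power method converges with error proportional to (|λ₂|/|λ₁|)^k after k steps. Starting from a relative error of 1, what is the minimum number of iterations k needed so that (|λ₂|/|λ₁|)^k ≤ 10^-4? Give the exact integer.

|λ₂/λ₁| = 1.64/5.29 = 0.31002
Need k ≥ ln(10^-4) / ln(0.31002) = -9.2103 / -1.1711 ≈ 7.865
Smallest integer k satisfying the bound: 8

8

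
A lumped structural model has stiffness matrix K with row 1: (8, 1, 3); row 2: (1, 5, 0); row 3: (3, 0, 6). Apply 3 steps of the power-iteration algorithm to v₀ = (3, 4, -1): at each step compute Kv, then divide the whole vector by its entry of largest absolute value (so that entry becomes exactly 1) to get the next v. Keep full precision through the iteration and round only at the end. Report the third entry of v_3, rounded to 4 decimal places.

Kv0 = (25.00000, 23.00000, 3.00000); divide by 25.00000 → v1 = (1.00000, 0.92000, 0.12000)
Kv1 = (9.28000, 5.60000, 3.72000); divide by 9.28000 → v2 = (1.00000, 0.60345, 0.40086)
Kv2 = (9.80603, 4.01724, 5.40517); divide by 9.80603 → v3 = (1.00000, 0.40967, 0.55121)
Requested entry of v3: 1254/2275 = 0.5512

0.5512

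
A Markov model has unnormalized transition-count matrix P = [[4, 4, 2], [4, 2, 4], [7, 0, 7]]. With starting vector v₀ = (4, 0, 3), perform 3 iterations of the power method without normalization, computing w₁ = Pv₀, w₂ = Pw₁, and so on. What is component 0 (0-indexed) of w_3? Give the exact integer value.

w1 = Pv₀ = (4·4 + 4·0 + 2·3; 4·4 + 2·0 + 4·3; 7·4 + 0·0 + 7·3) = (22, 28, 49)
w2 = Pw1 = (4·22 + 4·28 + 2·49; 4·22 + 2·28 + 4·49; 7·22 + 0·28 + 7·49) = (298, 340, 497)
w3 = Pw2 = (3546, 3860, 5565)
The requested component of w3 is 3546.

3546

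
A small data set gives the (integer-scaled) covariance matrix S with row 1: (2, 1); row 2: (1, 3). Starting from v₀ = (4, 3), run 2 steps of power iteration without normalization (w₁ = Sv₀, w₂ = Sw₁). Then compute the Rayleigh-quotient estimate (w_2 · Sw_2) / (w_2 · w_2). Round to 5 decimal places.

λ ≈ 3.61074

w1 = Sv₀ = (11, 13)
w2 = Sw1 = (35, 50)
Sw2 = (120, 185)
w2·Sw2 = 35·120 + 50·185 = 13450; w2·w2 = 35·35 + 50·50 = 3725
λ ≈ 13450/3725 = 3.61074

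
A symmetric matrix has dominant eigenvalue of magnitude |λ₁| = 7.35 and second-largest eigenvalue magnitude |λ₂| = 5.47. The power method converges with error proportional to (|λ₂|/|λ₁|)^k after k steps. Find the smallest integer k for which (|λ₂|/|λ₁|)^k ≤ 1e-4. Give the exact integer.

|λ₂/λ₁| = 5.47/7.35 = 0.74422
Need k ≥ ln(1e-4) / ln(0.74422) = -9.2103 / -0.2954 ≈ 31.177
Smallest integer k satisfying the bound: 32

32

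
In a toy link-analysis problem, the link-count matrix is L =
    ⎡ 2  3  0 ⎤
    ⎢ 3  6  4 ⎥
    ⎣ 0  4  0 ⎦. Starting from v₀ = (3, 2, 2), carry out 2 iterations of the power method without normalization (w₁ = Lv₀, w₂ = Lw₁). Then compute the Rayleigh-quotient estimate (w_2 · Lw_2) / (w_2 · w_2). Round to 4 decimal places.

λ ≈ 9.0321

w1 = Lv₀ = (2·3 + 3·2 + 0·2; 3·3 + 6·2 + 4·2; 0·3 + 4·2 + 0·2) = (12, 29, 8)
w2 = Lw1 = (2·12 + 3·29 + 0·8; 3·12 + 6·29 + 4·8; 0·12 + 4·29 + 0·8) = (111, 242, 116)
Lw2 = (948, 2249, 968)
w2·Lw2 = 111·948 + 242·2249 + 116·968 = 761774; w2·w2 = 111·111 + 242·242 + 116·116 = 84341
λ ≈ 761774/84341 = 9.0321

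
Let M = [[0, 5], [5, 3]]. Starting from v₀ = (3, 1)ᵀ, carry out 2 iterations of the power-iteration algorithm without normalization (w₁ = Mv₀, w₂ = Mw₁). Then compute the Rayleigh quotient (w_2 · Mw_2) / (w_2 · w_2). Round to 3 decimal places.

w1 = Mv₀ = (0·3 + 5·1; 5·3 + 3·1) = (5, 18)
w2 = Mw1 = (0·5 + 5·18; 5·5 + 3·18) = (90, 79)
Mw2 = (395, 687)
w2·Mw2 = 90·395 + 79·687 = 89823; w2·w2 = 90·90 + 79·79 = 14341
λ ≈ 89823/14341 = 6.263

λ ≈ 6.263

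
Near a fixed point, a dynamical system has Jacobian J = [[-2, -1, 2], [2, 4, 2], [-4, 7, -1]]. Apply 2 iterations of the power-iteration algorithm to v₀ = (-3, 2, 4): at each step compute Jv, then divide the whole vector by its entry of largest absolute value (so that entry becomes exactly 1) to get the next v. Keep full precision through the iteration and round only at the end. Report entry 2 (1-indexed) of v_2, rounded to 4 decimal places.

Jv0 = (12.00000, 10.00000, 22.00000); divide by 22.00000 → v1 = (0.54545, 0.45455, 1.00000)
Jv1 = (0.45455, 4.90909, 0.00000); divide by 4.90909 → v2 = (0.09259, 1.00000, 0.00000)
Requested entry of v2: 108/108 = 1.0000

1.0000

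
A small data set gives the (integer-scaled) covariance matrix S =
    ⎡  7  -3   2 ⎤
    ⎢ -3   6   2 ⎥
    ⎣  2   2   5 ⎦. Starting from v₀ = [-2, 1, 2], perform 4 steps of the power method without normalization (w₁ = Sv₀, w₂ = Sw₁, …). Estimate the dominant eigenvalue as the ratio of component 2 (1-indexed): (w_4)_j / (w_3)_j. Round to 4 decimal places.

9.1002

w1 = Sv₀ = (-13, 16, 8)
w2 = Sw1 = (-123, 151, 46)
w3 = Sw2 = (-1222, 1367, 286)
w4 = Sw3 = (-12083, 12440, 1720)
Ratio at component: 12440 / 1367 = 9.1002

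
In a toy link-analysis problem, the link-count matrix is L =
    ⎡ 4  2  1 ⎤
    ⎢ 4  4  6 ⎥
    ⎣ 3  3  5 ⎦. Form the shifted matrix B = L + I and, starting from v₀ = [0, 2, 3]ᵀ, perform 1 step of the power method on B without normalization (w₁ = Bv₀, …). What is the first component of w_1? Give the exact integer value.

7

B = L + I has rows (5, 2, 1); (4, 5, 6); (3, 3, 6)
w1 = Bv₀ = (7, 28, 24)
Requested component of w1: 7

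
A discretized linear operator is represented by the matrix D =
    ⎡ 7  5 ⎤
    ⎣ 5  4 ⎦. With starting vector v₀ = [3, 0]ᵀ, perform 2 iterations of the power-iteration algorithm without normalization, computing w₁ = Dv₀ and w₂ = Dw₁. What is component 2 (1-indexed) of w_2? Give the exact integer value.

w1 = Dv₀ = (7·3 + 5·0; 5·3 + 4·0) = (21, 15)
w2 = Dw1 = (7·21 + 5·15; 5·21 + 4·15) = (222, 165)
The requested component of w2 is 165.

165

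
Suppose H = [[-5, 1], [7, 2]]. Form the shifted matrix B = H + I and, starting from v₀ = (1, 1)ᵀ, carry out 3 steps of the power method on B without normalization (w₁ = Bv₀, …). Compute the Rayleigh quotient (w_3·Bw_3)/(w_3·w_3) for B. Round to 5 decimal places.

μ ≈ -1.05310

B = H + I has rows (-4, 1); (7, 3)
w1 = Bv₀ = ((-4)·1 + 1·1; 7·1 + 3·1) = (-3, 10)
w2 = Bw1 = ((-4)·(-3) + 1·10; 7·(-3) + 3·10) = (22, 9)
w3 = Bw2 = (-79, 181)
Bw3 = (497, -10)
w3·Bw3 = -41073; w3·w3 = 39002; μ ≈ -41073/39002 = -1.05310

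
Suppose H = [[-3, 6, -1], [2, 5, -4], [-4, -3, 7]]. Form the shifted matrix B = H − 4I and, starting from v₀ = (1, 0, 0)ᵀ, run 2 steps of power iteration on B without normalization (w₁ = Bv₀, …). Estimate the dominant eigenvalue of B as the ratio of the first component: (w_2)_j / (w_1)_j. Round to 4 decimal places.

B = H − 4I has rows (-7, 6, -1); (2, 1, -4); (-4, -3, 3)
w1 = Bv₀ = (-7, 2, -4)
w2 = Bw1 = (65, 4, 10)
Ratio: 65/-7 = -9.2857

μ ≈ -9.2857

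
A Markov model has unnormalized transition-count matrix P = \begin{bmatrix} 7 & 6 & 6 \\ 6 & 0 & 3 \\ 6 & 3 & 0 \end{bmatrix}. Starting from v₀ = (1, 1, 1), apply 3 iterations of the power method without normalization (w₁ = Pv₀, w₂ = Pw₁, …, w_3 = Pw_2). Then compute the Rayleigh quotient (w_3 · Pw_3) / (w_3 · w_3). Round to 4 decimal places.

w1 = Pv₀ = (19, 9, 9)
w2 = Pw1 = (241, 141, 141)
w3 = Pw2 = (3379, 1869, 1869)
Pw3 = (46081, 25881, 25881)
w3·Pw3 = 3379·46081 + 1869·25881 + 1869·25881 = 252450877; w3·w3 = 3379·3379 + 1869·1869 + 1869·1869 = 18403963
λ ≈ 252450877/18403963 = 13.7172

λ ≈ 13.7172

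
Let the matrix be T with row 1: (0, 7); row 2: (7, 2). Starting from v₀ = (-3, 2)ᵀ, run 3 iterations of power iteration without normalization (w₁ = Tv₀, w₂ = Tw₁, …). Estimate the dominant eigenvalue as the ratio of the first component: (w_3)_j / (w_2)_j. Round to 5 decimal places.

w1 = Tv₀ = (0·(-3) + 7·2; 7·(-3) + 2·2) = (14, -17)
w2 = Tw1 = (0·14 + 7·(-17); 7·14 + 2·(-17)) = (-119, 64)
w3 = Tw2 = (448, -705)
Ratio at component: 448 / -119 = -3.76471

-3.76471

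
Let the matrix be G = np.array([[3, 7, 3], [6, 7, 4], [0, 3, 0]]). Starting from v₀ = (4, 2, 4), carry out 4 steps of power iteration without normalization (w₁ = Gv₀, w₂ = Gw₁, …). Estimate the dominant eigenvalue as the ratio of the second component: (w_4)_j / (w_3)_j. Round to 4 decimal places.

λ ≈ 12.6807

w1 = Gv₀ = (3·4 + 7·2 + 3·4; 6·4 + 7·2 + 4·4; 0·4 + 3·2 + 0·4) = (38, 54, 6)
w2 = Gw1 = (3·38 + 7·54 + 3·6; 6·38 + 7·54 + 4·6; 0·38 + 3·54 + 0·6) = (510, 630, 162)
w3 = Gw2 = (6426, 8118, 1890)
w4 = Gw3 = (81774, 102942, 24354)
Ratio at component: 102942 / 8118 = 12.6807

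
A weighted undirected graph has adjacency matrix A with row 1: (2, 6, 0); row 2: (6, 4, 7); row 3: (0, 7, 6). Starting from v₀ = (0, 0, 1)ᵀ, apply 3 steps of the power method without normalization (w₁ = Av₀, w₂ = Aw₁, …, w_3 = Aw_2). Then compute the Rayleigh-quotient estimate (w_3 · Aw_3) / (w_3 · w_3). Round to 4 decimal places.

w1 = Av₀ = (0, 7, 6)
w2 = Aw1 = (42, 70, 85)
w3 = Aw2 = (504, 1127, 1000)
Aw3 = (7770, 14532, 13889)
w3·Aw3 = 504·7770 + 1127·14532 + 1000·13889 = 34182644; w3·w3 = 504·504 + 1127·1127 + 1000·1000 = 2524145
λ ≈ 34182644/2524145 = 13.5423

13.5423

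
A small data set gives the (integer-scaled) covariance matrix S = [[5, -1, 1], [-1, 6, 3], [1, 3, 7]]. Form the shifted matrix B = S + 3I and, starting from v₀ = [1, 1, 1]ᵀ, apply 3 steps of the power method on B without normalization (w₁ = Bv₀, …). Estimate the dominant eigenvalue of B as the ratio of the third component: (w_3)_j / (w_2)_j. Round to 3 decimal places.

μ ≈ 12.575

B = S + 3I has rows (8, -1, 1); (-1, 9, 3); (1, 3, 10)
w1 = Bv₀ = (8, 11, 14)
w2 = Bw1 = (67, 133, 181)
w3 = Bw2 = (584, 1673, 2276)
Ratio: 2276/181 = 12.575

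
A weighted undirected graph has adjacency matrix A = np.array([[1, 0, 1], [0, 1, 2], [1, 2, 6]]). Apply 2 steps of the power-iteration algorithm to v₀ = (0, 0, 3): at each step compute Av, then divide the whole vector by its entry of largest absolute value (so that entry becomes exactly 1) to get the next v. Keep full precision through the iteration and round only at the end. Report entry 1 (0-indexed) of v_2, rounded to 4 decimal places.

0.3415

Av0 = (3.00000, 6.00000, 18.00000); divide by 18.00000 → v1 = (0.16667, 0.33333, 1.00000)
Av1 = (1.16667, 2.33333, 6.83333); divide by 6.83333 → v2 = (0.17073, 0.34146, 1.00000)
Requested entry of v2: 42/123 = 0.3415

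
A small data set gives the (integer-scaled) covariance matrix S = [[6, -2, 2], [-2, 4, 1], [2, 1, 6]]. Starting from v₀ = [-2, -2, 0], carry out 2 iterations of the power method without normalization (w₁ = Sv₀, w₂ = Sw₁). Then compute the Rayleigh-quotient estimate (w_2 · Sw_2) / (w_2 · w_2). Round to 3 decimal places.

w1 = Sv₀ = (6·(-2) + (-2)·(-2) + 2·0; (-2)·(-2) + 4·(-2) + 1·0; 2·(-2) + 1·(-2) + 6·0) = (-8, -4, -6)
w2 = Sw1 = (6·(-8) + (-2)·(-4) + 2·(-6); (-2)·(-8) + 4·(-4) + 1·(-6); 2·(-8) + 1·(-4) + 6·(-6)) = (-52, -6, -56)
Sw2 = (-412, 24, -446)
w2·Sw2 = (-52)·(-412) + (-6)·24 + (-56)·(-446) = 46256; w2·w2 = (-52)·(-52) + (-6)·(-6) + (-56)·(-56) = 5876
λ ≈ 46256/5876 = 7.872

λ ≈ 7.872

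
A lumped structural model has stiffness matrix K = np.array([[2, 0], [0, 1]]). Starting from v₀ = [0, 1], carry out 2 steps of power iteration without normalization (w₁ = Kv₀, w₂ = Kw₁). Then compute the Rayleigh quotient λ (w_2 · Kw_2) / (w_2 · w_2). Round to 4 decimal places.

w1 = Kv₀ = (2·0 + 0·1; 0·0 + 1·1) = (0, 1)
w2 = Kw1 = (2·0 + 0·1; 0·0 + 1·1) = (0, 1)
Kw2 = (0, 1)
w2·Kw2 = 0·0 + 1·1 = 1; w2·w2 = 0·0 + 1·1 = 1
λ ≈ 1/1 = 1.0000

1.0000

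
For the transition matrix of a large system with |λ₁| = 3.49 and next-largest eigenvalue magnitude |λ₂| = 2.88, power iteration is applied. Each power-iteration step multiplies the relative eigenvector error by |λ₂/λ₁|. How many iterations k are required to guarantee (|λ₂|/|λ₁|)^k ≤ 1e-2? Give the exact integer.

|λ₂/λ₁| = 2.88/3.49 = 0.82521
Need k ≥ ln(1e-2) / ln(0.82521) = -4.6052 / -0.1921 ≈ 23.971
Smallest integer k satisfying the bound: 24

24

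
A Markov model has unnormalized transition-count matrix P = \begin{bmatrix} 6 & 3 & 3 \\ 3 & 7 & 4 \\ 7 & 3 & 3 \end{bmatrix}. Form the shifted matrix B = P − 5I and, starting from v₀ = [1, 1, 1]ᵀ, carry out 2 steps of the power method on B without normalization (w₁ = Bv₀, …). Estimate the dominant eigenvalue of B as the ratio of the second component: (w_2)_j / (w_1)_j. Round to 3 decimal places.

B = P − 5I has rows (1, 3, 3); (3, 2, 4); (7, 3, -2)
w1 = Bv₀ = (1·1 + 3·1 + 3·1; 3·1 + 2·1 + 4·1; 7·1 + 3·1 + (-2)·1) = (7, 9, 8)
w2 = Bw1 = (1·7 + 3·9 + 3·8; 3·7 + 2·9 + 4·8; 7·7 + 3·9 + (-2)·8) = (58, 71, 60)
Ratio: 71/9 = 7.889

7.889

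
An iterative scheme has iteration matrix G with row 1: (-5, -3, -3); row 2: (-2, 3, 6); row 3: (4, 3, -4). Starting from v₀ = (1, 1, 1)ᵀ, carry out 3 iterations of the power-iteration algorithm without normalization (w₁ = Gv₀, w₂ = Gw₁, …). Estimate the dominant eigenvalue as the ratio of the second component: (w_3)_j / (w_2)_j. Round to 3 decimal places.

w1 = Gv₀ = ((-5)·1 + (-3)·1 + (-3)·1; (-2)·1 + 3·1 + 6·1; 4·1 + 3·1 + (-4)·1) = (-11, 7, 3)
w2 = Gw1 = ((-5)·(-11) + (-3)·7 + (-3)·3; (-2)·(-11) + 3·7 + 6·3; 4·(-11) + 3·7 + (-4)·3) = (25, 61, -35)
w3 = Gw2 = (-203, -77, 423)
Ratio at component: -77 / 61 = -1.262

λ ≈ -1.262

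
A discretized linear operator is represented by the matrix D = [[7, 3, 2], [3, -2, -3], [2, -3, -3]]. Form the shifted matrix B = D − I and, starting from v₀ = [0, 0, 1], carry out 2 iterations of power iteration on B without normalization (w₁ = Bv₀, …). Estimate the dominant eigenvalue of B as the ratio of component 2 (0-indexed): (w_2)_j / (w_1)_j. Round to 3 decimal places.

B = D − I has rows (6, 3, 2); (3, -3, -3); (2, -3, -4)
w1 = Bv₀ = (2, -3, -4)
w2 = Bw1 = (-5, 27, 29)
Ratio: 29/-4 = -7.250

μ ≈ -7.250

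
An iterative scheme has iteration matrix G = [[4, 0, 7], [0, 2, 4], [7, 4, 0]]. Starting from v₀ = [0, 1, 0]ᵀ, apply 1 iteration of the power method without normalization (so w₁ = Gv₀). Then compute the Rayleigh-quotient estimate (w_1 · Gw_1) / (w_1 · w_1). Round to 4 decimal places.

λ ≈ 3.6000

w1 = Gv₀ = (4·0 + 0·1 + 7·0; 0·0 + 2·1 + 4·0; 7·0 + 4·1 + 0·0) = (0, 2, 4)
Gw1 = (28, 20, 8)
w1·Gw1 = 0·28 + 2·20 + 4·8 = 72; w1·w1 = 0·0 + 2·2 + 4·4 = 20
λ ≈ 72/20 = 3.6000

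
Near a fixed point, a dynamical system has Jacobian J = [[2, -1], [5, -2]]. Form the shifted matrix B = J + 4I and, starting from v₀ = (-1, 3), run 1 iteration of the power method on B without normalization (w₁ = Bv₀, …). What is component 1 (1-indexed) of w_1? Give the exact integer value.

B = J + 4I has rows (6, -1); (5, 2)
w1 = Bv₀ = (-9, 1)
Requested component of w1: -9

-9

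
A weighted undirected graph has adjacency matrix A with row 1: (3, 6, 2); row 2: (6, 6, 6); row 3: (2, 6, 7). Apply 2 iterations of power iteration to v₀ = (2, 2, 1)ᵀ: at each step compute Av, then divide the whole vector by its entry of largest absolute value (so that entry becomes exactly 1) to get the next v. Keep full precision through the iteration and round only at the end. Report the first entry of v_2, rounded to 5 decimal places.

0.65297

Av0 = (20.000000, 30.000000, 23.000000); divide by 30.000000 → v1 = (0.666667, 1.000000, 0.766667)
Av1 = (9.533333, 14.600000, 12.700000); divide by 14.600000 → v2 = (0.652968, 1.000000, 0.869863)
Requested entry of v2: 286/438 = 0.65297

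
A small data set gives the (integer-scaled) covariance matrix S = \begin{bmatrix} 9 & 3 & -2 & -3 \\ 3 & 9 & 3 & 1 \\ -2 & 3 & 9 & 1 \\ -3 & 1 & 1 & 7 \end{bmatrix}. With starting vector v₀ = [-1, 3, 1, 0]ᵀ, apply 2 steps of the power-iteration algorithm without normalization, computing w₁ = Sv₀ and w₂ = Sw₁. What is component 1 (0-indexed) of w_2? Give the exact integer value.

304

w1 = Sv₀ = (9·(-1) + 3·3 + (-2)·1 + (-3)·0; 3·(-1) + 9·3 + 3·1 + 1·0; (-2)·(-1) + 3·3 + 9·1 + 1·0; (-3)·(-1) + 1·3 + 1·1 + 7·0) = (-2, 27, 20, 7)
w2 = Sw1 = (9·(-2) + 3·27 + (-2)·20 + (-3)·7; 3·(-2) + 9·27 + 3·20 + 1·7; (-2)·(-2) + 3·27 + 9·20 + 1·7; (-3)·(-2) + 1·27 + 1·20 + 7·7) = (2, 304, 272, 102)
The requested component of w2 is 304.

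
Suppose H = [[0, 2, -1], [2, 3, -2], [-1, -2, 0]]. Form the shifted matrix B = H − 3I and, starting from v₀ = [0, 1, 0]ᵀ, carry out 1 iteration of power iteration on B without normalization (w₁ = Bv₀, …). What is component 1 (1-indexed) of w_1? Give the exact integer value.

B = H − 3I has rows (-3, 2, -1); (2, 0, -2); (-1, -2, -3)
w1 = Bv₀ = ((-3)·0 + 2·1 + (-1)·0; 2·0 + 0·1 + (-2)·0; (-1)·0 + (-2)·1 + (-3)·0) = (2, 0, -2)
Requested component of w1: 2

2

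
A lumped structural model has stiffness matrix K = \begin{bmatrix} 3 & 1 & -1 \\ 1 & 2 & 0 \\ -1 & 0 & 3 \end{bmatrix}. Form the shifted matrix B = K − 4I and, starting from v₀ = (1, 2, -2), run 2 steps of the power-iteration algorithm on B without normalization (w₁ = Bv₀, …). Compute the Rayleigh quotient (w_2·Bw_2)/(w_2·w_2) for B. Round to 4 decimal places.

B = K − 4I has rows (-1, 1, -1); (1, -2, 0); (-1, 0, -1)
w1 = Bv₀ = ((-1)·1 + 1·2 + (-1)·(-2); 1·1 + (-2)·2 + 0·(-2); (-1)·1 + 0·2 + (-1)·(-2)) = (3, -3, 1)
w2 = Bw1 = ((-1)·3 + 1·(-3) + (-1)·1; 1·3 + (-2)·(-3) + 0·1; (-1)·3 + 0·(-3) + (-1)·1) = (-7, 9, -4)
Bw2 = (20, -25, 11)
w2·Bw2 = -409; w2·w2 = 146; μ ≈ -409/146 = -2.8014

-2.8014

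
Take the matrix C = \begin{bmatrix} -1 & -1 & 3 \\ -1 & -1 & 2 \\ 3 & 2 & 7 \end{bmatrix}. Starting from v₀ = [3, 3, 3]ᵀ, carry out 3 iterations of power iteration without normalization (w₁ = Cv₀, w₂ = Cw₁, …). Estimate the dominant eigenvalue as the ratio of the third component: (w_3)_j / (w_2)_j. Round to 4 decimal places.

8.7356

w1 = Cv₀ = ((-1)·3 + (-1)·3 + 3·3; (-1)·3 + (-1)·3 + 2·3; 3·3 + 2·3 + 7·3) = (3, 0, 36)
w2 = Cw1 = ((-1)·3 + (-1)·0 + 3·36; (-1)·3 + (-1)·0 + 2·36; 3·3 + 2·0 + 7·36) = (105, 69, 261)
w3 = Cw2 = (609, 348, 2280)
Ratio at component: 2280 / 261 = 8.7356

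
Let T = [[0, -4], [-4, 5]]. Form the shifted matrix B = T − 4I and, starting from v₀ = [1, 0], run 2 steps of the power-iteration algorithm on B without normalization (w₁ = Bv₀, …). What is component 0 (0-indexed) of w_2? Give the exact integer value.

B = T − 4I has rows (-4, -4); (-4, 1)
w1 = Bv₀ = (-4, -4)
w2 = Bw1 = (32, 12)
Requested component of w2: 32

32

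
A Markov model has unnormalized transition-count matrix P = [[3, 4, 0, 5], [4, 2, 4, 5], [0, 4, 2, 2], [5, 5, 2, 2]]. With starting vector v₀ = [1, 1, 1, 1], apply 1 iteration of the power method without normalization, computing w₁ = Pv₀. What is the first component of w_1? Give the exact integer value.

12

w1 = Pv₀ = (3·1 + 4·1 + 0·1 + 5·1; 4·1 + 2·1 + 4·1 + 5·1; 0·1 + 4·1 + 2·1 + 2·1; 5·1 + 5·1 + 2·1 + 2·1) = (12, 15, 8, 14)
The requested component of w1 is 12.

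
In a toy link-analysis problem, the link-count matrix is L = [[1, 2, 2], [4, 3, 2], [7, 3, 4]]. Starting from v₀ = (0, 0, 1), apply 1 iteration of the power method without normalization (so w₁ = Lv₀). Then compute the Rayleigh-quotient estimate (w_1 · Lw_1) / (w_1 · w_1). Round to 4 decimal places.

λ ≈ 9.0000

w1 = Lv₀ = (2, 2, 4)
Lw1 = (14, 22, 36)
w1·Lw1 = 2·14 + 2·22 + 4·36 = 216; w1·w1 = 2·2 + 2·2 + 4·4 = 24
λ ≈ 216/24 = 9.0000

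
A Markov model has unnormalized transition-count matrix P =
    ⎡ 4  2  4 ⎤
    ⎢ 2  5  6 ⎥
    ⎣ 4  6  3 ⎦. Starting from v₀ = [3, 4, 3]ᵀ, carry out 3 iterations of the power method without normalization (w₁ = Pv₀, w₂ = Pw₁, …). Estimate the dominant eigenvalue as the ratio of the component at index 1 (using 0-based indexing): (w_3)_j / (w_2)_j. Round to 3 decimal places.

w1 = Pv₀ = (4·3 + 2·4 + 4·3; 2·3 + 5·4 + 6·3; 4·3 + 6·4 + 3·3) = (32, 44, 45)
w2 = Pw1 = (4·32 + 2·44 + 4·45; 2·32 + 5·44 + 6·45; 4·32 + 6·44 + 3·45) = (396, 554, 527)
w3 = Pw2 = (4800, 6724, 6489)
Ratio at component: 6724 / 554 = 12.137

λ ≈ 12.137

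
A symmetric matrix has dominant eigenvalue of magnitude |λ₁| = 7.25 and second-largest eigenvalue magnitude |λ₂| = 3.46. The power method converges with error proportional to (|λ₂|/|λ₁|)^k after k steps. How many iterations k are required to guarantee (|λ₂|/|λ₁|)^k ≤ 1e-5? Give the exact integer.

16

|λ₂/λ₁| = 3.46/7.25 = 0.47724
Need k ≥ ln(1e-5) / ln(0.47724) = -11.5129 / -0.7397 ≈ 15.564
Smallest integer k satisfying the bound: 16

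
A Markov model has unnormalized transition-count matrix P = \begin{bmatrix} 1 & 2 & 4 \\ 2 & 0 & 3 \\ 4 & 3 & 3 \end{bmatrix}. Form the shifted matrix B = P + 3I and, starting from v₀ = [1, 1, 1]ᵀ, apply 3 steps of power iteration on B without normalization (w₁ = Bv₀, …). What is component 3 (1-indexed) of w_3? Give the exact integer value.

1533

B = P + 3I has rows (4, 2, 4); (2, 3, 3); (4, 3, 6)
w1 = Bv₀ = (4·1 + 2·1 + 4·1; 2·1 + 3·1 + 3·1; 4·1 + 3·1 + 6·1) = (10, 8, 13)
w2 = Bw1 = (4·10 + 2·8 + 4·13; 2·10 + 3·8 + 3·13; 4·10 + 3·8 + 6·13) = (108, 83, 142)
w3 = Bw2 = (1166, 891, 1533)
Requested component of w3: 1533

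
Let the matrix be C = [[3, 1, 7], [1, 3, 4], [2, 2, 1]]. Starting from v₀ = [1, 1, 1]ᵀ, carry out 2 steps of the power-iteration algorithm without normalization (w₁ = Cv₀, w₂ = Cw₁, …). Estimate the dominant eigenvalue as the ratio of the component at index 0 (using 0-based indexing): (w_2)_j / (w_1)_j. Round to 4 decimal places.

w1 = Cv₀ = (3·1 + 1·1 + 7·1; 1·1 + 3·1 + 4·1; 2·1 + 2·1 + 1·1) = (11, 8, 5)
w2 = Cw1 = (3·11 + 1·8 + 7·5; 1·11 + 3·8 + 4·5; 2·11 + 2·8 + 1·5) = (76, 55, 43)
Ratio at component: 76 / 11 = 6.9091

λ ≈ 6.9091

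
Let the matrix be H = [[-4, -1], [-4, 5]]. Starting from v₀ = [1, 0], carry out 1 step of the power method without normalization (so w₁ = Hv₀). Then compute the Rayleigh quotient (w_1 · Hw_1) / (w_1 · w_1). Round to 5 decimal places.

w1 = Hv₀ = ((-4)·1 + (-1)·0; (-4)·1 + 5·0) = (-4, -4)
Hw1 = (20, -4)
w1·Hw1 = (-4)·20 + (-4)·(-4) = -64; w1·w1 = (-4)·(-4) + (-4)·(-4) = 32
λ ≈ -64/32 = -2.00000

-2.00000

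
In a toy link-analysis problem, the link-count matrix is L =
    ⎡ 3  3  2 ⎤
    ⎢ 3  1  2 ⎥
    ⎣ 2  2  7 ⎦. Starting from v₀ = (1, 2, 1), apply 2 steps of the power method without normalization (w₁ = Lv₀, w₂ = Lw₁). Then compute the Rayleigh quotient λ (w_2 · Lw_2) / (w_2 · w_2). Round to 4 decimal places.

9.0127

w1 = Lv₀ = (3·1 + 3·2 + 2·1; 3·1 + 1·2 + 2·1; 2·1 + 2·2 + 7·1) = (11, 7, 13)
w2 = Lw1 = (3·11 + 3·7 + 2·13; 3·11 + 1·7 + 2·13; 2·11 + 2·7 + 7·13) = (80, 66, 127)
Lw2 = (692, 560, 1181)
w2·Lw2 = 80·692 + 66·560 + 127·1181 = 242307; w2·w2 = 80·80 + 66·66 + 127·127 = 26885
λ ≈ 242307/26885 = 9.0127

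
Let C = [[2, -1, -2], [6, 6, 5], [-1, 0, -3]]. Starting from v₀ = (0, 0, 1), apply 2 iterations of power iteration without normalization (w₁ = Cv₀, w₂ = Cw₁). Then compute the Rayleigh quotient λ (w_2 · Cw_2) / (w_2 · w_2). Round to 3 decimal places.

w1 = Cv₀ = (-2, 5, -3)
w2 = Cw1 = (-3, 3, 11)
Cw2 = (-31, 55, -30)
w2·Cw2 = (-3)·(-31) + 3·55 + 11·(-30) = -72; w2·w2 = (-3)·(-3) + 3·3 + 11·11 = 139
λ ≈ -72/139 = -0.518

λ ≈ -0.518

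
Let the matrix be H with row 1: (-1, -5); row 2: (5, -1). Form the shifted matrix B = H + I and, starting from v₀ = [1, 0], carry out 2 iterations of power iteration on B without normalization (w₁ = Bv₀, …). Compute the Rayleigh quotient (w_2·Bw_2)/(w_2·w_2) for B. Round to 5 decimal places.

μ ≈ 0.00000

B = H + I has rows (0, -5); (5, 0)
w1 = Bv₀ = (0·1 + (-5)·0; 5·1 + 0·0) = (0, 5)
w2 = Bw1 = (0·0 + (-5)·5; 5·0 + 0·5) = (-25, 0)
Bw2 = (0, -125)
w2·Bw2 = 0; w2·w2 = 625; μ ≈ 0/625 = 0.00000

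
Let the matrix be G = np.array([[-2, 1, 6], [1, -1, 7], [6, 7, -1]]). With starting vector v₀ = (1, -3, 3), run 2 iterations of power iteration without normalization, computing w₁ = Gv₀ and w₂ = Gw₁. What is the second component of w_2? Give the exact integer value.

w1 = Gv₀ = (13, 25, -18)
w2 = Gw1 = (-109, -138, 271)
The requested component of w2 is -138.

-138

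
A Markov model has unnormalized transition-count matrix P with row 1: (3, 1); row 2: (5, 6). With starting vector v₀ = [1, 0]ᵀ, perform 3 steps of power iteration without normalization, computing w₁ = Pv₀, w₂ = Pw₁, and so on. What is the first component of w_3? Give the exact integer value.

w1 = Pv₀ = (3·1 + 1·0; 5·1 + 6·0) = (3, 5)
w2 = Pw1 = (3·3 + 1·5; 5·3 + 6·5) = (14, 45)
w3 = Pw2 = (87, 340)
The requested component of w3 is 87.

87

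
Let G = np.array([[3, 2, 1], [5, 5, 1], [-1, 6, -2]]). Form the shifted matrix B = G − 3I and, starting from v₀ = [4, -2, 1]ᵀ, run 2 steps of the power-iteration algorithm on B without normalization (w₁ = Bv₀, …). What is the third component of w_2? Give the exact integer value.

B = G − 3I has rows (0, 2, 1); (5, 2, 1); (-1, 6, -5)
w1 = Bv₀ = (-3, 17, -21)
w2 = Bw1 = (13, -2, 210)
Requested component of w2: 210

210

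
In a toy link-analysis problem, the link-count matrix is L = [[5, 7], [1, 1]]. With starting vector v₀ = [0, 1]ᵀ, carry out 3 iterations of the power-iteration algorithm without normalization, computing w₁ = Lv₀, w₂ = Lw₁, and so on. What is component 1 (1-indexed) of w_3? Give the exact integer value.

w1 = Lv₀ = (5·0 + 7·1; 1·0 + 1·1) = (7, 1)
w2 = Lw1 = (5·7 + 7·1; 1·7 + 1·1) = (42, 8)
w3 = Lw2 = (266, 50)
The requested component of w3 is 266.

266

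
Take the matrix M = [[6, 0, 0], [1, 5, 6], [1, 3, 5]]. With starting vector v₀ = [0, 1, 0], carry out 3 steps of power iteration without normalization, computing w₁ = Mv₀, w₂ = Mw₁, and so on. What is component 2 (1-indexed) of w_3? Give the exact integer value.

w1 = Mv₀ = (6·0 + 0·1 + 0·0; 1·0 + 5·1 + 6·0; 1·0 + 3·1 + 5·0) = (0, 5, 3)
w2 = Mw1 = (6·0 + 0·5 + 0·3; 1·0 + 5·5 + 6·3; 1·0 + 3·5 + 5·3) = (0, 43, 30)
w3 = Mw2 = (0, 395, 279)
The requested component of w3 is 395.

395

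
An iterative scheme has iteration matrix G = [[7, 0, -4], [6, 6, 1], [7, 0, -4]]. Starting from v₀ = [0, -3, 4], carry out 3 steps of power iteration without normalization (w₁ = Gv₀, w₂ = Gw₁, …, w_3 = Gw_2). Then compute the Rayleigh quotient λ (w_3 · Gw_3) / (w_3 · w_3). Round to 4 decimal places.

6.6013

w1 = Gv₀ = (7·0 + 0·(-3) + (-4)·4; 6·0 + 6·(-3) + 1·4; 7·0 + 0·(-3) + (-4)·4) = (-16, -14, -16)
w2 = Gw1 = (7·(-16) + 0·(-14) + (-4)·(-16); 6·(-16) + 6·(-14) + 1·(-16); 7·(-16) + 0·(-14) + (-4)·(-16)) = (-48, -196, -48)
w3 = Gw2 = (-144, -1512, -144)
Gw3 = (-432, -10080, -432)
w3·Gw3 = (-144)·(-432) + (-1512)·(-10080) + (-144)·(-432) = 15365376; w3·w3 = (-144)·(-144) + (-1512)·(-1512) + (-144)·(-144) = 2327616
λ ≈ 15365376/2327616 = 6.6013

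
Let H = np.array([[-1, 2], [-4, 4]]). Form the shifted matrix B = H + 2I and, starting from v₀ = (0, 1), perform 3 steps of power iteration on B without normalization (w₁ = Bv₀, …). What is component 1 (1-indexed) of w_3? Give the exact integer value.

70

B = H + 2I has rows (1, 2); (-4, 6)
w1 = Bv₀ = (2, 6)
w2 = Bw1 = (14, 28)
w3 = Bw2 = (70, 112)
Requested component of w3: 70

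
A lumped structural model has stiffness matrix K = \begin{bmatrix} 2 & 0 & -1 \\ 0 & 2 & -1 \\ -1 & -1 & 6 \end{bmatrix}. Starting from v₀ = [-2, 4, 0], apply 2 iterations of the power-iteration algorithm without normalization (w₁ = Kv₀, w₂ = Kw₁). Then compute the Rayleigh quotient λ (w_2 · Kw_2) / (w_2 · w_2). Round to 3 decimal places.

4.286

w1 = Kv₀ = (2·(-2) + 0·4 + (-1)·0; 0·(-2) + 2·4 + (-1)·0; (-1)·(-2) + (-1)·4 + 6·0) = (-4, 8, -2)
w2 = Kw1 = (2·(-4) + 0·8 + (-1)·(-2); 0·(-4) + 2·8 + (-1)·(-2); (-1)·(-4) + (-1)·8 + 6·(-2)) = (-6, 18, -16)
Kw2 = (4, 52, -108)
w2·Kw2 = (-6)·4 + 18·52 + (-16)·(-108) = 2640; w2·w2 = (-6)·(-6) + 18·18 + (-16)·(-16) = 616
λ ≈ 2640/616 = 4.286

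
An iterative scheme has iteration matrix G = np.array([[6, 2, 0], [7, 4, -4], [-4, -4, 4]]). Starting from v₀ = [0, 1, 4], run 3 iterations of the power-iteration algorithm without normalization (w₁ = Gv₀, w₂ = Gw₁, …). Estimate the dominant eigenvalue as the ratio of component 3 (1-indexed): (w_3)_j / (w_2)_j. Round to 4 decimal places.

w1 = Gv₀ = (6·0 + 2·1 + 0·4; 7·0 + 4·1 + (-4)·4; (-4)·0 + (-4)·1 + 4·4) = (2, -12, 12)
w2 = Gw1 = (6·2 + 2·(-12) + 0·12; 7·2 + 4·(-12) + (-4)·12; (-4)·2 + (-4)·(-12) + 4·12) = (-12, -82, 88)
w3 = Gw2 = (-236, -764, 728)
Ratio at component: 728 / 88 = 8.2727

λ ≈ 8.2727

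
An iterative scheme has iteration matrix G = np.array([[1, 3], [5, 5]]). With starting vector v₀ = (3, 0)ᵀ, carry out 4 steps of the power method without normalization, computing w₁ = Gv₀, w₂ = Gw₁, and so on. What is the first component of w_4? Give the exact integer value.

w1 = Gv₀ = (3, 15)
w2 = Gw1 = (48, 90)
w3 = Gw2 = (318, 690)
w4 = Gw3 = (2388, 5040)
The requested component of w4 is 2388.

2388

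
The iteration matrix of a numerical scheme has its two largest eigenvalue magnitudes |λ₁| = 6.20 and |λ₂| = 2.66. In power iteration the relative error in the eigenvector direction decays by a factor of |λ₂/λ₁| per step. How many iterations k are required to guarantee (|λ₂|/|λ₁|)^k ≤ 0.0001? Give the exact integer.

|λ₂/λ₁| = 2.66/6.20 = 0.42903
Need k ≥ ln(0.0001) / ln(0.42903) = -9.2103 / -0.8462 ≈ 10.884
Smallest integer k satisfying the bound: 11

11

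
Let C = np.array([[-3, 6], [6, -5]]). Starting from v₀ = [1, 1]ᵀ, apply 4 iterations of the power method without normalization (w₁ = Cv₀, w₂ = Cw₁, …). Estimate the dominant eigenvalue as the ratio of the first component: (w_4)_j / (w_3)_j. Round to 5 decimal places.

λ ≈ -8.72414

w1 = Cv₀ = (3, 1)
w2 = Cw1 = (-3, 13)
w3 = Cw2 = (87, -83)
w4 = Cw3 = (-759, 937)
Ratio at component: -759 / 87 = -8.72414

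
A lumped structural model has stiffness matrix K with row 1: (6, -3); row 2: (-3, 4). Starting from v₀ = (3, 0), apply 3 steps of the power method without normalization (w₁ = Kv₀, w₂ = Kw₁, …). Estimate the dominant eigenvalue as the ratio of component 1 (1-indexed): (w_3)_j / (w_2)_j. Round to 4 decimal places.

8.0000

w1 = Kv₀ = (6·3 + (-3)·0; (-3)·3 + 4·0) = (18, -9)
w2 = Kw1 = (6·18 + (-3)·(-9); (-3)·18 + 4·(-9)) = (135, -90)
w3 = Kw2 = (1080, -765)
Ratio at component: 1080 / 135 = 8.0000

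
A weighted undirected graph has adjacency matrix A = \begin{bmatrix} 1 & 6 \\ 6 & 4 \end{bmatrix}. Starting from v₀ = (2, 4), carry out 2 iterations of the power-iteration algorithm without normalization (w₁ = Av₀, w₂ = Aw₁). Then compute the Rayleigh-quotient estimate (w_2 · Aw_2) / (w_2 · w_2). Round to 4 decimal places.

8.6683

w1 = Av₀ = (1·2 + 6·4; 6·2 + 4·4) = (26, 28)
w2 = Aw1 = (1·26 + 6·28; 6·26 + 4·28) = (194, 268)
Aw2 = (1802, 2236)
w2·Aw2 = 194·1802 + 268·2236 = 948836; w2·w2 = 194·194 + 268·268 = 109460
λ ≈ 948836/109460 = 8.6683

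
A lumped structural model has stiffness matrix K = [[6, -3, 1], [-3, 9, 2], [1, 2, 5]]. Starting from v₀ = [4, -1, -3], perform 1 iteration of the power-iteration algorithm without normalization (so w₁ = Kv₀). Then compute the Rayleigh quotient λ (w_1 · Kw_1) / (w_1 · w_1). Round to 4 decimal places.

w1 = Kv₀ = (24, -27, -13)
Kw1 = (212, -341, -95)
w1·Kw1 = 24·212 + (-27)·(-341) + (-13)·(-95) = 15530; w1·w1 = 24·24 + (-27)·(-27) + (-13)·(-13) = 1474
λ ≈ 15530/1474 = 10.5360

λ ≈ 10.5360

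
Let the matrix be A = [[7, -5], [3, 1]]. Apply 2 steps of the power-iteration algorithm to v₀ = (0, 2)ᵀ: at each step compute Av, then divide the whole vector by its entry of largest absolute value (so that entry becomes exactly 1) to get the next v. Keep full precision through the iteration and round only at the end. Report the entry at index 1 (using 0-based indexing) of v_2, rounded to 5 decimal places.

Av0 = (-10.000000, 2.000000); divide by -10.000000 → v1 = (1.000000, -0.200000)
Av1 = (8.000000, 2.800000); divide by 8.000000 → v2 = (1.000000, 0.350000)
Requested entry of v2: -28/-80 = 0.35000

0.35000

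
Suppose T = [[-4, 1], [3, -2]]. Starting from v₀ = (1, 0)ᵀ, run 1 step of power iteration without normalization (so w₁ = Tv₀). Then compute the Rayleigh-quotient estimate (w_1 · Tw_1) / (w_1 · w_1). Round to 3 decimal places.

w1 = Tv₀ = (-4, 3)
Tw1 = (19, -18)
w1·Tw1 = (-4)·19 + 3·(-18) = -130; w1·w1 = (-4)·(-4) + 3·3 = 25
λ ≈ -130/25 = -5.200

λ ≈ -5.200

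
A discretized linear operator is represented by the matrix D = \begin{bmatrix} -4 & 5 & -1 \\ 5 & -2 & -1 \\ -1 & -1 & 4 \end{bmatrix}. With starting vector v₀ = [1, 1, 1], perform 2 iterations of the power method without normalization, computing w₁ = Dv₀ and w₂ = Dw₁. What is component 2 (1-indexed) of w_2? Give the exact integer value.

w1 = Dv₀ = (0, 2, 2)
w2 = Dw1 = (8, -6, 6)
The requested component of w2 is -6.

-6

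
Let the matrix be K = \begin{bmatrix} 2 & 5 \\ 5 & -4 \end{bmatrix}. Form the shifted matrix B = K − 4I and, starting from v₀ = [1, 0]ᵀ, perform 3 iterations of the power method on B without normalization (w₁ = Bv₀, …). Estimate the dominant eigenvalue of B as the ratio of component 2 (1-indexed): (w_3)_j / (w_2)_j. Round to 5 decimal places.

B = K − 4I has rows (-2, 5); (5, -8)
w1 = Bv₀ = ((-2)·1 + 5·0; 5·1 + (-8)·0) = (-2, 5)
w2 = Bw1 = ((-2)·(-2) + 5·5; 5·(-2) + (-8)·5) = (29, -50)
w3 = Bw2 = (-308, 545)
Ratio: 545/-50 = -10.90000

-10.90000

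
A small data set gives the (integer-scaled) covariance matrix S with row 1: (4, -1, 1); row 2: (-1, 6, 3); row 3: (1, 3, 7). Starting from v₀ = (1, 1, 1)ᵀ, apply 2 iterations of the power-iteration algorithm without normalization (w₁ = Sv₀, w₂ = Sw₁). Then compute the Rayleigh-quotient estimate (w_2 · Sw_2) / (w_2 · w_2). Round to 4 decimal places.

w1 = Sv₀ = (4, 8, 11)
w2 = Sw1 = (19, 77, 105)
Sw2 = (104, 758, 985)
w2·Sw2 = 19·104 + 77·758 + 105·985 = 163767; w2·w2 = 19·19 + 77·77 + 105·105 = 17315
λ ≈ 163767/17315 = 9.4581

λ ≈ 9.4581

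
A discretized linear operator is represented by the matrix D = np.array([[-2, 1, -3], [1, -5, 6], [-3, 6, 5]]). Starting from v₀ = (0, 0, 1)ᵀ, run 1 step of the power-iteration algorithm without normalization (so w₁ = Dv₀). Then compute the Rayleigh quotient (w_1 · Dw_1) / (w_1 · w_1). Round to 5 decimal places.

w1 = Dv₀ = ((-2)·0 + 1·0 + (-3)·1; 1·0 + (-5)·0 + 6·1; (-3)·0 + 6·0 + 5·1) = (-3, 6, 5)
Dw1 = (-3, -3, 70)
w1·Dw1 = (-3)·(-3) + 6·(-3) + 5·70 = 341; w1·w1 = (-3)·(-3) + 6·6 + 5·5 = 70
λ ≈ 341/70 = 4.87143

λ ≈ 4.87143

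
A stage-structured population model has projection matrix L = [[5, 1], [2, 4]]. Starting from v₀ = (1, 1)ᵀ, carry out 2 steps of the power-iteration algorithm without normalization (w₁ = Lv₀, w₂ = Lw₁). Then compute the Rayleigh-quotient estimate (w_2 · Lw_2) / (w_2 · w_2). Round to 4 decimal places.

λ ≈ 6.0000

w1 = Lv₀ = (5·1 + 1·1; 2·1 + 4·1) = (6, 6)
w2 = Lw1 = (5·6 + 1·6; 2·6 + 4·6) = (36, 36)
Lw2 = (216, 216)
w2·Lw2 = 36·216 + 36·216 = 15552; w2·w2 = 36·36 + 36·36 = 2592
λ ≈ 15552/2592 = 6.0000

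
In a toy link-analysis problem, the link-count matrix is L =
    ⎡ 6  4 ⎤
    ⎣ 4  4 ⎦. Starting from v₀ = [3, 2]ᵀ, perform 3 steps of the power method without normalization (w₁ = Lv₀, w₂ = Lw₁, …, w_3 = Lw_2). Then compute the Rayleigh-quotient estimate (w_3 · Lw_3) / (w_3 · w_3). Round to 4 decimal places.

λ ≈ 9.1231

w1 = Lv₀ = (6·3 + 4·2; 4·3 + 4·2) = (26, 20)
w2 = Lw1 = (6·26 + 4·20; 4·26 + 4·20) = (236, 184)
w3 = Lw2 = (2152, 1680)
Lw3 = (19632, 15328)
w3·Lw3 = 2152·19632 + 1680·15328 = 67999104; w3·w3 = 2152·2152 + 1680·1680 = 7453504
λ ≈ 67999104/7453504 = 9.1231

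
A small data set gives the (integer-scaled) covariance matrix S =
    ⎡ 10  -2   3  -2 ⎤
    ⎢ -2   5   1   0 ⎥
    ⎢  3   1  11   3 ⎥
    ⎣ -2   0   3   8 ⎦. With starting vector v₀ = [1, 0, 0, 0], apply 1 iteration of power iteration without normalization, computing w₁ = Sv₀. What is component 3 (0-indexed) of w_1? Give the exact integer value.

w1 = Sv₀ = (10·1 + (-2)·0 + 3·0 + (-2)·0; (-2)·1 + 5·0 + 1·0 + 0·0; 3·1 + 1·0 + 11·0 + 3·0; (-2)·1 + 0·0 + 3·0 + 8·0) = (10, -2, 3, -2)
The requested component of w1 is -2.

-2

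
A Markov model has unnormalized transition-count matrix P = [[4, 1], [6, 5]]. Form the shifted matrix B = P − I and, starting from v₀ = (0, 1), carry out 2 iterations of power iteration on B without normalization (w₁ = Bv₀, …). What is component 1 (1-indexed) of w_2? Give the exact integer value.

B = P − I has rows (3, 1); (6, 4)
w1 = Bv₀ = (3·0 + 1·1; 6·0 + 4·1) = (1, 4)
w2 = Bw1 = (3·1 + 1·4; 6·1 + 4·4) = (7, 22)
Requested component of w2: 7

7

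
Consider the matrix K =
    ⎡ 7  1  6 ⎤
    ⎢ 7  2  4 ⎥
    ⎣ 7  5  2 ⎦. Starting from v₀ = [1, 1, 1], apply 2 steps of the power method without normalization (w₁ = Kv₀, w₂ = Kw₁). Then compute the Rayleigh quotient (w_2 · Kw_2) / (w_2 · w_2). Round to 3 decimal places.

λ ≈ 13.828

w1 = Kv₀ = (14, 13, 14)
w2 = Kw1 = (195, 180, 191)
Kw2 = (2691, 2489, 2647)
w2·Kw2 = 195·2691 + 180·2489 + 191·2647 = 1478342; w2·w2 = 195·195 + 180·180 + 191·191 = 106906
λ ≈ 1478342/106906 = 13.828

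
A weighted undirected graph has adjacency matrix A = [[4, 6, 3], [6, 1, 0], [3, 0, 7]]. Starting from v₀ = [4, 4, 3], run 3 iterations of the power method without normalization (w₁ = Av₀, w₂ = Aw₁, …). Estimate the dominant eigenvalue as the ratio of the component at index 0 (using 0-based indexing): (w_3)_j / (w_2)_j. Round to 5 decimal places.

10.62203

w1 = Av₀ = (49, 28, 33)
w2 = Aw1 = (463, 322, 378)
w3 = Aw2 = (4918, 3100, 4035)
Ratio at component: 4918 / 463 = 10.62203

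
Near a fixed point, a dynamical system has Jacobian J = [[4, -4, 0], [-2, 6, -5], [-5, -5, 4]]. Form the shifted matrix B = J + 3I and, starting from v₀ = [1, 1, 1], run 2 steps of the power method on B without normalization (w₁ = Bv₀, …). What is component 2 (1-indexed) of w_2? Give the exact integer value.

27

B = J + 3I has rows (7, -4, 0); (-2, 9, -5); (-5, -5, 7)
w1 = Bv₀ = (7·1 + (-4)·1 + 0·1; (-2)·1 + 9·1 + (-5)·1; (-5)·1 + (-5)·1 + 7·1) = (3, 2, -3)
w2 = Bw1 = (7·3 + (-4)·2 + 0·(-3); (-2)·3 + 9·2 + (-5)·(-3); (-5)·3 + (-5)·2 + 7·(-3)) = (13, 27, -46)
Requested component of w2: 27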